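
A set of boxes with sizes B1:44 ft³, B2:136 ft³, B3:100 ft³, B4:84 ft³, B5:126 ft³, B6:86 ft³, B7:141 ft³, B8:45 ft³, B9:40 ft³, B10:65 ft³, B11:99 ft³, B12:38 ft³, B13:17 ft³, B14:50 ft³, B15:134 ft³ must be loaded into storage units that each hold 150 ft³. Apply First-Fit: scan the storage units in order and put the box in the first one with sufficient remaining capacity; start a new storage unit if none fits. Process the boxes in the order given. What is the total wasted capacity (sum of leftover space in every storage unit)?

B1 (44 ft³) → storage unit 1 (remaining 106 ft³)
B2 (136 ft³) → storage unit 2 (remaining 14 ft³)
B3 (100 ft³) → storage unit 1 (remaining 6 ft³)
B4 (84 ft³) → storage unit 3 (remaining 66 ft³)
B5 (126 ft³) → storage unit 4 (remaining 24 ft³)
B6 (86 ft³) → storage unit 5 (remaining 64 ft³)
B7 (141 ft³) → storage unit 6 (remaining 9 ft³)
B8 (45 ft³) → storage unit 3 (remaining 21 ft³)
B9 (40 ft³) → storage unit 5 (remaining 24 ft³)
B10 (65 ft³) → storage unit 7 (remaining 85 ft³)
B11 (99 ft³) → storage unit 8 (remaining 51 ft³)
B12 (38 ft³) → storage unit 7 (remaining 47 ft³)
B13 (17 ft³) → storage unit 3 (remaining 4 ft³)
B14 (50 ft³) → storage unit 8 (remaining 1 ft³)
B15 (134 ft³) → storage unit 9 (remaining 16 ft³)
9 storage units × 150 ft³ = 1350 ft³; used 1205 ft³; unused 145 ft³.

145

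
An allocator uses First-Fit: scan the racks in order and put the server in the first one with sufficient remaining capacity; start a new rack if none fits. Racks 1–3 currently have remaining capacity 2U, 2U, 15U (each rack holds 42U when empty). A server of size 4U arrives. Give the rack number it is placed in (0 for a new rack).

3

Racks with room: rack 3 (15U).
The first with room is rack 3.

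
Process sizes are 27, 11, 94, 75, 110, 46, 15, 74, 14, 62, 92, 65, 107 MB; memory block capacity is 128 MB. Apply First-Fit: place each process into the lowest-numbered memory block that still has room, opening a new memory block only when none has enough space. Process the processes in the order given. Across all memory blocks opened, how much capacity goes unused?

memory block 1: place 27 MB, 101 MB left
memory block 1: place 11 MB, 90 MB left
memory block 2: place 94 MB, 34 MB left
memory block 1: place 75 MB, 15 MB left
memory block 3: place 110 MB, 18 MB left
memory block 4: place 46 MB, 82 MB left
memory block 1: place 15 MB, 0 MB left
memory block 4: place 74 MB, 8 MB left
memory block 2: place 14 MB, 20 MB left
memory block 5: place 62 MB, 66 MB left
memory block 6: place 92 MB, 36 MB left
memory block 5: place 65 MB, 1 MB left
memory block 7: place 107 MB, 21 MB left
7 memory blocks × 128 MB = 896 MB; used 792 MB; unused 104 MB.

104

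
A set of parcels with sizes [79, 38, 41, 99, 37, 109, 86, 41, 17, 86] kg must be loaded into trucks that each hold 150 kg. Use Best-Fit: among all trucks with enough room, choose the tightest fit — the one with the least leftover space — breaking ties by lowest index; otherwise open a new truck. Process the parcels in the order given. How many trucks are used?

truck 1: place 79 kg, 71 kg left
truck 1: place 38 kg, 33 kg left
truck 2: place 41 kg, 109 kg left
truck 2: place 99 kg, 10 kg left
truck 3: place 37 kg, 113 kg left
truck 3: place 109 kg, 4 kg left
truck 4: place 86 kg, 64 kg left
truck 4: place 41 kg, 23 kg left
truck 4: place 17 kg, 6 kg left
truck 5: place 86 kg, 64 kg left

5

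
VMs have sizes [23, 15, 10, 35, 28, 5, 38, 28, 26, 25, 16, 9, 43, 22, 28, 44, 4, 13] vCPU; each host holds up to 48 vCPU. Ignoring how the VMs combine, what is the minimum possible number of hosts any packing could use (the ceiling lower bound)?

Total size = 23 + 15 + 10 + 35 + 28 + 5 + 38 + 28 + 26 + 25 + 16 + 9 + 43 + 22 + 28 + 44 + 4 + 13 = 412 vCPU.
⌈412 / 48⌉ = 9.

9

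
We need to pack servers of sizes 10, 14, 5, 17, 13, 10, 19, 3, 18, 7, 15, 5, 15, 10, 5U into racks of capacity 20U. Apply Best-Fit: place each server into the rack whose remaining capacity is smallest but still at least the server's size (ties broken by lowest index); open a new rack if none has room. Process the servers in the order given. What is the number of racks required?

Put 10U in rack 1; 10U remain.
Put 14U in rack 2; 6U remain.
Put 5U in rack 2; 1U remain.
Put 17U in rack 3; 3U remain.
Put 13U in rack 4; 7U remain.
Put 10U in rack 1; 0U remain.
Put 19U in rack 5; 1U remain.
Put 3U in rack 3; 0U remain.
Put 18U in rack 6; 2U remain.
Put 7U in rack 4; 0U remain.
Put 15U in rack 7; 5U remain.
Put 5U in rack 7; 0U remain.
Put 15U in rack 8; 5U remain.
Put 10U in rack 9; 10U remain.
Put 5U in rack 8; 0U remain.

9 racks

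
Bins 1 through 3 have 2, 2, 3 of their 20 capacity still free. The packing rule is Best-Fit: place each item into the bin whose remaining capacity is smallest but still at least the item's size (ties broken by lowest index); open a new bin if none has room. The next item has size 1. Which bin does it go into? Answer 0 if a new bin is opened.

1

Bins with room: bin 1 (2), bin 2 (2), bin 3 (3).
Tightest fit is bin 1 with 2 free.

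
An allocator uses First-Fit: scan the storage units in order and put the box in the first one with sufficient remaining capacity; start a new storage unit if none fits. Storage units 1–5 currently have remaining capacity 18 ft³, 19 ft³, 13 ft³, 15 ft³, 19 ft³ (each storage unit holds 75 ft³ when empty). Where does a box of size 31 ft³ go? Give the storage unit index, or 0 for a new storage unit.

0

No storage unit has ≥ 31 ft³ free, so a new storage unit is opened.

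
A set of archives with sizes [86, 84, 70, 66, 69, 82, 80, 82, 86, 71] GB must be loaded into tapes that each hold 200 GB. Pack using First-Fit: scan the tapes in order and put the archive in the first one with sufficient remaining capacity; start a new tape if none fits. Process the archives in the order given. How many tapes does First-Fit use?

5 tapes

86 GB → tape 1 (remaining 114 GB)
84 GB → tape 1 (remaining 30 GB)
70 GB → tape 2 (remaining 130 GB)
66 GB → tape 2 (remaining 64 GB)
69 GB → tape 3 (remaining 131 GB)
82 GB → tape 3 (remaining 49 GB)
80 GB → tape 4 (remaining 120 GB)
82 GB → tape 4 (remaining 38 GB)
86 GB → tape 5 (remaining 114 GB)
71 GB → tape 5 (remaining 43 GB)
Final tapes: [86,84] [70,66] [69,82] [80,82] [86,71].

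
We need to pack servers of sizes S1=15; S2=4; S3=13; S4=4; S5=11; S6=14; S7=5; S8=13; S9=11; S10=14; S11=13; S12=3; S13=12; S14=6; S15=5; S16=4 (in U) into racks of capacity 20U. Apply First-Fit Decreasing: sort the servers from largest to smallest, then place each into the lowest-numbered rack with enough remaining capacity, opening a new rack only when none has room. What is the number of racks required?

Sorted descending: 15, 14, 14, 13, 13, 13, 12, 11, 11, 6, 5, 5, 4, 4, 4, 3.
rack 1: place 15U, 5U left
rack 2: place 14U, 6U left
rack 3: place 14U, 6U left
rack 4: place 13U, 7U left
rack 5: place 13U, 7U left
rack 6: place 13U, 7U left
rack 7: place 12U, 8U left
rack 8: place 11U, 9U left
rack 9: place 11U, 9U left
rack 2: place 6U, 0U left
rack 1: place 5U, 0U left
rack 3: place 5U, 1U left
rack 4: place 4U, 3U left
rack 5: place 4U, 3U left
rack 6: place 4U, 3U left
rack 4: place 3U, 0U left

9 racks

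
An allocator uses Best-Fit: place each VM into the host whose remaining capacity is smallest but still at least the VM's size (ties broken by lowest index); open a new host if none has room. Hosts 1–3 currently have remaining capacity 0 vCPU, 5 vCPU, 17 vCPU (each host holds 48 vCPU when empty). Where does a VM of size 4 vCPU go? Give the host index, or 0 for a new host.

2

Hosts with room: host 2 (5 vCPU), host 3 (17 vCPU).
Tightest fit is host 2 with 5 vCPU free.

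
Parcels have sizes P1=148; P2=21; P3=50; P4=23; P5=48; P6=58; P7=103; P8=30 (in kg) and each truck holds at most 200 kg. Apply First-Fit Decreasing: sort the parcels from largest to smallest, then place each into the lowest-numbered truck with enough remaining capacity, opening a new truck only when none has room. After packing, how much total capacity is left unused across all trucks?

119

Sorted descending: 148, 103, 58, 50, 48, 30, 23, 21.
148 kg → truck 1 (remaining 52 kg)
103 kg → truck 2 (remaining 97 kg)
58 kg → truck 2 (remaining 39 kg)
50 kg → truck 1 (remaining 2 kg)
48 kg → truck 3 (remaining 152 kg)
30 kg → truck 2 (remaining 9 kg)
23 kg → truck 3 (remaining 129 kg)
21 kg → truck 3 (remaining 108 kg)
3 trucks × 200 kg = 600 kg; used 481 kg; unused 119 kg.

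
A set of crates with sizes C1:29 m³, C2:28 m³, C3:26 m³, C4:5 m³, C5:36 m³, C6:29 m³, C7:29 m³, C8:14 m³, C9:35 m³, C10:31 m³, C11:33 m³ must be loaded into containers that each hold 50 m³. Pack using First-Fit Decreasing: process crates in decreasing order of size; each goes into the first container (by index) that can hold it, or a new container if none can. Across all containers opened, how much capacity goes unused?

155

Sorted descending: 36, 35, 33, 31, 29, 29, 29, 28, 26, 14, 5.
Put 36 m³ in container 1; 14 m³ remain.
Put 35 m³ in container 2; 15 m³ remain.
Put 33 m³ in container 3; 17 m³ remain.
Put 31 m³ in container 4; 19 m³ remain.
Put 29 m³ in container 5; 21 m³ remain.
Put 29 m³ in container 6; 21 m³ remain.
Put 29 m³ in container 7; 21 m³ remain.
Put 28 m³ in container 8; 22 m³ remain.
Put 26 m³ in container 9; 24 m³ remain.
Put 14 m³ in container 1; 0 m³ remain.
Put 5 m³ in container 2; 10 m³ remain.
9 containers × 50 m³ = 450 m³; used 295 m³; unused 155 m³.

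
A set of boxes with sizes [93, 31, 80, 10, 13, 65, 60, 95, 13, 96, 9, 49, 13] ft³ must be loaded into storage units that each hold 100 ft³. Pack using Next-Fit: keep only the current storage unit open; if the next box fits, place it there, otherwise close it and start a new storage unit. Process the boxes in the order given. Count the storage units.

9

93 ft³ → storage unit 1 (remaining 7 ft³)
31 ft³ → storage unit 2 (remaining 69 ft³)
80 ft³ → storage unit 3 (remaining 20 ft³)
10 ft³ → storage unit 3 (remaining 10 ft³)
13 ft³ → storage unit 4 (remaining 87 ft³)
65 ft³ → storage unit 4 (remaining 22 ft³)
60 ft³ → storage unit 5 (remaining 40 ft³)
95 ft³ → storage unit 6 (remaining 5 ft³)
13 ft³ → storage unit 7 (remaining 87 ft³)
96 ft³ → storage unit 8 (remaining 4 ft³)
9 ft³ → storage unit 9 (remaining 91 ft³)
49 ft³ → storage unit 9 (remaining 42 ft³)
13 ft³ → storage unit 9 (remaining 29 ft³)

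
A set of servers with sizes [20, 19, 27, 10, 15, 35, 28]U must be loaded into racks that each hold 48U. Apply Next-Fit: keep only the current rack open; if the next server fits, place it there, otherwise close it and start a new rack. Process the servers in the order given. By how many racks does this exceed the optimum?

Next-Fit: [20,19] [27,10] [15] [35] [28] → 5 racks.
Total size 154U; any packing needs at least ⌈154/48⌉ = 4 racks.
An optimal packing achieves that bound: [35,10] [28,20] [27,19] [15] → 4 racks.
Excess: 5 − 4 = 1.

1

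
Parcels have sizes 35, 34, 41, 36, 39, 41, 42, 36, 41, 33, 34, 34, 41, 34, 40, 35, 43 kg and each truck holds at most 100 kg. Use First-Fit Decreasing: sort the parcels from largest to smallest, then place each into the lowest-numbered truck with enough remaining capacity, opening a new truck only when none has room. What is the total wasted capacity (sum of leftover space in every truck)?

261

Sorted descending: 43, 42, 41, 41, 41, 41, 40, 39, 36, 36, 35, 35, 34, 34, 34, 34, 33.
truck 1: place 43 kg, 57 kg left
truck 1: place 42 kg, 15 kg left
truck 2: place 41 kg, 59 kg left
truck 2: place 41 kg, 18 kg left
truck 3: place 41 kg, 59 kg left
truck 3: place 41 kg, 18 kg left
truck 4: place 40 kg, 60 kg left
truck 4: place 39 kg, 21 kg left
truck 5: place 36 kg, 64 kg left
truck 5: place 36 kg, 28 kg left
truck 6: place 35 kg, 65 kg left
truck 6: place 35 kg, 30 kg left
truck 7: place 34 kg, 66 kg left
truck 7: place 34 kg, 32 kg left
truck 8: place 34 kg, 66 kg left
truck 8: place 34 kg, 32 kg left
truck 9: place 33 kg, 67 kg left
9 trucks × 100 kg = 900 kg; used 639 kg; unused 261 kg.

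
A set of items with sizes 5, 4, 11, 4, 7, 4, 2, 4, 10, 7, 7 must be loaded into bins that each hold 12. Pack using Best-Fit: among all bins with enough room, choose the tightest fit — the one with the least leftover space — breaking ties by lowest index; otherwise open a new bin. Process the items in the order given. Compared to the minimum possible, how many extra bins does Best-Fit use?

1

Best-Fit: [5,4,2] [11] [4,7] [4,4] [10] [7] [7] → 7 bins.
Total size 65; any packing needs at least ⌈65/12⌉ = 6 bins.
An optimal packing achieves that bound: [11] [10,2] [7,5] [7,4] [7,4] [4,4] → 6 bins.
Excess: 7 − 6 = 1.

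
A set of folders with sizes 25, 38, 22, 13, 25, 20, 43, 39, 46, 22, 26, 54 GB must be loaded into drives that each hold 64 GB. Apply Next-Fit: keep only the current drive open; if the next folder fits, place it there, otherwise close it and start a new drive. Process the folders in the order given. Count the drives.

7

Put 25 GB in drive 1; 39 GB remain.
Put 38 GB in drive 1; 1 GB remain.
Put 22 GB in drive 2; 42 GB remain.
Put 13 GB in drive 2; 29 GB remain.
Put 25 GB in drive 2; 4 GB remain.
Put 20 GB in drive 3; 44 GB remain.
Put 43 GB in drive 3; 1 GB remain.
Put 39 GB in drive 4; 25 GB remain.
Put 46 GB in drive 5; 18 GB remain.
Put 22 GB in drive 6; 42 GB remain.
Put 26 GB in drive 6; 16 GB remain.
Put 54 GB in drive 7; 10 GB remain.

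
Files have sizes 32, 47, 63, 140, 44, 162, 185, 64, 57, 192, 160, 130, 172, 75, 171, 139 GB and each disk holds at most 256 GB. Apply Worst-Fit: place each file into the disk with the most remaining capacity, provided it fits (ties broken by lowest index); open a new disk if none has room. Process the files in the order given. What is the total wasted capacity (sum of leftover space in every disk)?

727

Put 32 GB in disk 1; 224 GB remain.
Put 47 GB in disk 1; 177 GB remain.
Put 63 GB in disk 1; 114 GB remain.
Put 140 GB in disk 2; 116 GB remain.
Put 44 GB in disk 2; 72 GB remain.
Put 162 GB in disk 3; 94 GB remain.
Put 185 GB in disk 4; 71 GB remain.
Put 64 GB in disk 1; 50 GB remain.
Put 57 GB in disk 3; 37 GB remain.
Put 192 GB in disk 5; 64 GB remain.
Put 160 GB in disk 6; 96 GB remain.
Put 130 GB in disk 7; 126 GB remain.
Put 172 GB in disk 8; 84 GB remain.
Put 75 GB in disk 7; 51 GB remain.
Put 171 GB in disk 9; 85 GB remain.
Put 139 GB in disk 10; 117 GB remain.
10 disks × 256 GB = 2560 GB; used 1833 GB; unused 727 GB.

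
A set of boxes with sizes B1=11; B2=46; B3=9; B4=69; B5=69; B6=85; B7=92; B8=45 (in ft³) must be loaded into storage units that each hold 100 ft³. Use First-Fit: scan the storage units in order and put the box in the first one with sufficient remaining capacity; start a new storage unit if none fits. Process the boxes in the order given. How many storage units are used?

6 storage units

storage unit 1: place B1 (11 ft³), 89 ft³ left
storage unit 1: place B2 (46 ft³), 43 ft³ left
storage unit 1: place B3 (9 ft³), 34 ft³ left
storage unit 2: place B4 (69 ft³), 31 ft³ left
storage unit 3: place B5 (69 ft³), 31 ft³ left
storage unit 4: place B6 (85 ft³), 15 ft³ left
storage unit 5: place B7 (92 ft³), 8 ft³ left
storage unit 6: place B8 (45 ft³), 55 ft³ left
Final storage units: [11,46,9] [69] [69] [85] [92] [45].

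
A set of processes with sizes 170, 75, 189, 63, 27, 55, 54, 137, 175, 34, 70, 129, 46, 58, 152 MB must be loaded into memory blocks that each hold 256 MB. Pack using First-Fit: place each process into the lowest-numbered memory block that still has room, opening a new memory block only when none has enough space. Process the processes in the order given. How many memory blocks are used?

memory block 1: place 170 MB, 86 MB left
memory block 1: place 75 MB, 11 MB left
memory block 2: place 189 MB, 67 MB left
memory block 2: place 63 MB, 4 MB left
memory block 3: place 27 MB, 229 MB left
memory block 3: place 55 MB, 174 MB left
memory block 3: place 54 MB, 120 MB left
memory block 4: place 137 MB, 119 MB left
memory block 5: place 175 MB, 81 MB left
memory block 3: place 34 MB, 86 MB left
memory block 3: place 70 MB, 16 MB left
memory block 6: place 129 MB, 127 MB left
memory block 4: place 46 MB, 73 MB left
memory block 4: place 58 MB, 15 MB left
memory block 7: place 152 MB, 104 MB left
Final memory blocks: [170,75] [189,63] [27,55,54,34,70] [137,46,58] [175] [129] [152].

7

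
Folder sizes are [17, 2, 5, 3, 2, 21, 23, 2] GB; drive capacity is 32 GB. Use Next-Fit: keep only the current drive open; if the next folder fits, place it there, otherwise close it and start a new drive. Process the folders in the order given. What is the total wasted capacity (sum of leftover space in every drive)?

21

drive 1: place 17 GB, 15 GB left
drive 1: place 2 GB, 13 GB left
drive 1: place 5 GB, 8 GB left
drive 1: place 3 GB, 5 GB left
drive 1: place 2 GB, 3 GB left
drive 2: place 21 GB, 11 GB left
drive 3: place 23 GB, 9 GB left
drive 3: place 2 GB, 7 GB left
3 drives × 32 GB = 96 GB; used 75 GB; unused 21 GB.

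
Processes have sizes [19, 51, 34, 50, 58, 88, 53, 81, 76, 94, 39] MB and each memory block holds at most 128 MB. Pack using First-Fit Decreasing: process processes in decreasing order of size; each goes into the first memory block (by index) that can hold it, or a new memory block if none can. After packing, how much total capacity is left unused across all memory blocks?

Sorted descending: 94, 88, 81, 76, 58, 53, 51, 50, 39, 34, 19.
94 MB → memory block 1 (remaining 34 MB)
88 MB → memory block 2 (remaining 40 MB)
81 MB → memory block 3 (remaining 47 MB)
76 MB → memory block 4 (remaining 52 MB)
58 MB → memory block 5 (remaining 70 MB)
53 MB → memory block 5 (remaining 17 MB)
51 MB → memory block 4 (remaining 1 MB)
50 MB → memory block 6 (remaining 78 MB)
39 MB → memory block 2 (remaining 1 MB)
34 MB → memory block 1 (remaining 0 MB)
19 MB → memory block 3 (remaining 28 MB)
6 memory blocks × 128 MB = 768 MB; used 643 MB; unused 125 MB.

125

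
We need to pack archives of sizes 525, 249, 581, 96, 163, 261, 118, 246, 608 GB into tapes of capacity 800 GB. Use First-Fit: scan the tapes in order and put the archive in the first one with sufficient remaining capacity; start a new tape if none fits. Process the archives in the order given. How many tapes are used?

4

525 GB → tape 1 (remaining 275 GB)
249 GB → tape 1 (remaining 26 GB)
581 GB → tape 2 (remaining 219 GB)
96 GB → tape 2 (remaining 123 GB)
163 GB → tape 3 (remaining 637 GB)
261 GB → tape 3 (remaining 376 GB)
118 GB → tape 2 (remaining 5 GB)
246 GB → tape 3 (remaining 130 GB)
608 GB → tape 4 (remaining 192 GB)
Final tapes: [525,249] [581,96,118] [163,261,246] [608].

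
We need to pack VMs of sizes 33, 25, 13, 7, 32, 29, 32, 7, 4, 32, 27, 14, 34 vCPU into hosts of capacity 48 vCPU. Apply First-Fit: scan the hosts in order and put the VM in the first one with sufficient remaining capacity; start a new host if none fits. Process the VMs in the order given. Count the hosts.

8

Put 33 vCPU in host 1; 15 vCPU remain.
Put 25 vCPU in host 2; 23 vCPU remain.
Put 13 vCPU in host 1; 2 vCPU remain.
Put 7 vCPU in host 2; 16 vCPU remain.
Put 32 vCPU in host 3; 16 vCPU remain.
Put 29 vCPU in host 4; 19 vCPU remain.
Put 32 vCPU in host 5; 16 vCPU remain.
Put 7 vCPU in host 2; 9 vCPU remain.
Put 4 vCPU in host 2; 5 vCPU remain.
Put 32 vCPU in host 6; 16 vCPU remain.
Put 27 vCPU in host 7; 21 vCPU remain.
Put 14 vCPU in host 3; 2 vCPU remain.
Put 34 vCPU in host 8; 14 vCPU remain.
Final hosts: [33,13] [25,7,7,4] [32,14] [29] [32] [32] [27] [34].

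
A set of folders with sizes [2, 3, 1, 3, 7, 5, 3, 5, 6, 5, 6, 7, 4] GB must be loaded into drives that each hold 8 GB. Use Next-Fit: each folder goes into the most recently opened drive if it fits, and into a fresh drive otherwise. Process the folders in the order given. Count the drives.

10

drive 1: place 2 GB, 6 GB left
drive 1: place 3 GB, 3 GB left
drive 1: place 1 GB, 2 GB left
drive 2: place 3 GB, 5 GB left
drive 3: place 7 GB, 1 GB left
drive 4: place 5 GB, 3 GB left
drive 4: place 3 GB, 0 GB left
drive 5: place 5 GB, 3 GB left
drive 6: place 6 GB, 2 GB left
drive 7: place 5 GB, 3 GB left
drive 8: place 6 GB, 2 GB left
drive 9: place 7 GB, 1 GB left
drive 10: place 4 GB, 4 GB left
Final drives: [2,3,1] [3] [7] [5,3] [5] [6] [5] [6] [7] [4].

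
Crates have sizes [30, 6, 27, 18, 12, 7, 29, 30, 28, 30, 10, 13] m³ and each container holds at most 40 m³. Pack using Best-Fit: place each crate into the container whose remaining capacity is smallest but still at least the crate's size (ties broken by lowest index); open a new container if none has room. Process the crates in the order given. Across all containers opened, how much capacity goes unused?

40

container 1: place 30 m³, 10 m³ left
container 1: place 6 m³, 4 m³ left
container 2: place 27 m³, 13 m³ left
container 3: place 18 m³, 22 m³ left
container 2: place 12 m³, 1 m³ left
container 3: place 7 m³, 15 m³ left
container 4: place 29 m³, 11 m³ left
container 5: place 30 m³, 10 m³ left
container 6: place 28 m³, 12 m³ left
container 7: place 30 m³, 10 m³ left
container 5: place 10 m³, 0 m³ left
container 3: place 13 m³, 2 m³ left
7 containers × 40 m³ = 280 m³; used 240 m³; unused 40 m³.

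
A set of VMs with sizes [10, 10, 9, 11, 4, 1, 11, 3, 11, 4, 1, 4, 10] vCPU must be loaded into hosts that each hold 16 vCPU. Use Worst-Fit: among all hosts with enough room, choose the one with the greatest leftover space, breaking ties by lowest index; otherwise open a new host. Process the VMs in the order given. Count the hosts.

host 1: place 10 vCPU, 6 vCPU left
host 2: place 10 vCPU, 6 vCPU left
host 3: place 9 vCPU, 7 vCPU left
host 4: place 11 vCPU, 5 vCPU left
host 3: place 4 vCPU, 3 vCPU left
host 1: place 1 vCPU, 5 vCPU left
host 5: place 11 vCPU, 5 vCPU left
host 2: place 3 vCPU, 3 vCPU left
host 6: place 11 vCPU, 5 vCPU left
host 1: place 4 vCPU, 1 vCPU left
host 4: place 1 vCPU, 4 vCPU left
host 5: place 4 vCPU, 1 vCPU left
host 7: place 10 vCPU, 6 vCPU left
Final hosts: [10,1,4] [10,3] [9,4] [11,1] [11,4] [11] [10].

7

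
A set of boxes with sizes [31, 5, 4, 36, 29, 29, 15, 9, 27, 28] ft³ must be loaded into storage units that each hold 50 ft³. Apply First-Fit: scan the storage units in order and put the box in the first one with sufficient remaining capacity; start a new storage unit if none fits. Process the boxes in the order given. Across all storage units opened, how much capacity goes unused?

87

31 ft³ → storage unit 1 (remaining 19 ft³)
5 ft³ → storage unit 1 (remaining 14 ft³)
4 ft³ → storage unit 1 (remaining 10 ft³)
36 ft³ → storage unit 2 (remaining 14 ft³)
29 ft³ → storage unit 3 (remaining 21 ft³)
29 ft³ → storage unit 4 (remaining 21 ft³)
15 ft³ → storage unit 3 (remaining 6 ft³)
9 ft³ → storage unit 1 (remaining 1 ft³)
27 ft³ → storage unit 5 (remaining 23 ft³)
28 ft³ → storage unit 6 (remaining 22 ft³)
6 storage units × 50 ft³ = 300 ft³; used 213 ft³; unused 87 ft³.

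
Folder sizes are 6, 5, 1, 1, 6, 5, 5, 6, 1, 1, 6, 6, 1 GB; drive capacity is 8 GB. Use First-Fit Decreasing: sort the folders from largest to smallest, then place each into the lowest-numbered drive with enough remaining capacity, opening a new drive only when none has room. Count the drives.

8 drives

Sorted descending: 6, 6, 6, 6, 6, 5, 5, 5, 1, 1, 1, 1, 1.
drive 1: place 6 GB, 2 GB left
drive 2: place 6 GB, 2 GB left
drive 3: place 6 GB, 2 GB left
drive 4: place 6 GB, 2 GB left
drive 5: place 6 GB, 2 GB left
drive 6: place 5 GB, 3 GB left
drive 7: place 5 GB, 3 GB left
drive 8: place 5 GB, 3 GB left
drive 1: place 1 GB, 1 GB left
drive 1: place 1 GB, 0 GB left
drive 2: place 1 GB, 1 GB left
drive 2: place 1 GB, 0 GB left
drive 3: place 1 GB, 1 GB left
Final drives: [6,1,1] [6,1,1] [6,1] [6] [6] [5] [5] [5].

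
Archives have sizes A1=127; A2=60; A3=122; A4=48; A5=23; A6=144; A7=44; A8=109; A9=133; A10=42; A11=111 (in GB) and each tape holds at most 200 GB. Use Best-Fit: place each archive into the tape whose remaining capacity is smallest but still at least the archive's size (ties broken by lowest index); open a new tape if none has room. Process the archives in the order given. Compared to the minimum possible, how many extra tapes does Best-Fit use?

Best-Fit: [127,60] [122,48,23] [144,44] [109] [133,42] [111] → 6 tapes.
6 archives exceed 100 GB (half the capacity), and no two of those can share a tape, so at least 6 tapes are needed.
So 6 is already optimal.

0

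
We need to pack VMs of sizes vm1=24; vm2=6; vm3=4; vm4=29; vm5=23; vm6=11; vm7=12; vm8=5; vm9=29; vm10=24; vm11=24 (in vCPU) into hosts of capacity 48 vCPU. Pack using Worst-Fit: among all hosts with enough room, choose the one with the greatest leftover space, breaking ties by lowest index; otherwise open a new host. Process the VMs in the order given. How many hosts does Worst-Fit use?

vm1 (24 vCPU) → host 1 (remaining 24 vCPU)
vm2 (6 vCPU) → host 1 (remaining 18 vCPU)
vm3 (4 vCPU) → host 1 (remaining 14 vCPU)
vm4 (29 vCPU) → host 2 (remaining 19 vCPU)
vm5 (23 vCPU) → host 3 (remaining 25 vCPU)
vm6 (11 vCPU) → host 3 (remaining 14 vCPU)
vm7 (12 vCPU) → host 2 (remaining 7 vCPU)
vm8 (5 vCPU) → host 1 (remaining 9 vCPU)
vm9 (29 vCPU) → host 4 (remaining 19 vCPU)
vm10 (24 vCPU) → host 5 (remaining 24 vCPU)
vm11 (24 vCPU) → host 5 (remaining 0 vCPU)
Final hosts: [24,6,4,5] [29,12] [23,11] [29] [24,24].

5 hosts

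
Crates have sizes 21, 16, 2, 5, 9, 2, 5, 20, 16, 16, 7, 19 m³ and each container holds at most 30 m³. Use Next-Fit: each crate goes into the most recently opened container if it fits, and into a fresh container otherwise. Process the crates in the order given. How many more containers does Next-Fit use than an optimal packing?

1

Next-Fit: [21] [16,2,5] [9,2,5] [20] [16] [16,7] [19] → 7 containers.
6 crates exceed 15 m³ (half the capacity), and no two of those can share a container, so at least 6 containers are needed.
An optimal packing achieves that bound: [21,9] [20,7,2] [19,5,5] [16,2] [16] [16] → 6 containers.
Excess: 7 − 6 = 1.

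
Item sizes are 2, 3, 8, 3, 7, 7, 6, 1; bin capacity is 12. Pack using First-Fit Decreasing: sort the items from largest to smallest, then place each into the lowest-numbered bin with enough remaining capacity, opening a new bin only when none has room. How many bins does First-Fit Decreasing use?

4

Sorted descending: 8, 7, 7, 6, 3, 3, 2, 1.
Put 8 in bin 1; 4 remain.
Put 7 in bin 2; 5 remain.
Put 7 in bin 3; 5 remain.
Put 6 in bin 4; 6 remain.
Put 3 in bin 1; 1 remain.
Put 3 in bin 2; 2 remain.
Put 2 in bin 2; 0 remain.
Put 1 in bin 1; 0 remain.
Final bins: [8,3,1] [7,3,2] [7] [6].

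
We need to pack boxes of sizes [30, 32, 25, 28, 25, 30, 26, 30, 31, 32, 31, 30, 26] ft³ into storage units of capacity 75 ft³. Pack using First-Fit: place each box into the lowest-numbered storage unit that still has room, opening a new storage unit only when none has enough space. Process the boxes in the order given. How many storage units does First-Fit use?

7 storage units

Put 30 ft³ in storage unit 1; 45 ft³ remain.
Put 32 ft³ in storage unit 1; 13 ft³ remain.
Put 25 ft³ in storage unit 2; 50 ft³ remain.
Put 28 ft³ in storage unit 2; 22 ft³ remain.
Put 25 ft³ in storage unit 3; 50 ft³ remain.
Put 30 ft³ in storage unit 3; 20 ft³ remain.
Put 26 ft³ in storage unit 4; 49 ft³ remain.
Put 30 ft³ in storage unit 4; 19 ft³ remain.
Put 31 ft³ in storage unit 5; 44 ft³ remain.
Put 32 ft³ in storage unit 5; 12 ft³ remain.
Put 31 ft³ in storage unit 6; 44 ft³ remain.
Put 30 ft³ in storage unit 6; 14 ft³ remain.
Put 26 ft³ in storage unit 7; 49 ft³ remain.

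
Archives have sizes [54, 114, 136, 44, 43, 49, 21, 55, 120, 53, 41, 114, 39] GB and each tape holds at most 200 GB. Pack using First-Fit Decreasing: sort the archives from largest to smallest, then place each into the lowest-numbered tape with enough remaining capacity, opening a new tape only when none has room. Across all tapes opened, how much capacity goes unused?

Sorted descending: 136, 120, 114, 114, 55, 54, 53, 49, 44, 43, 41, 39, 21.
136 GB → tape 1 (remaining 64 GB)
120 GB → tape 2 (remaining 80 GB)
114 GB → tape 3 (remaining 86 GB)
114 GB → tape 4 (remaining 86 GB)
55 GB → tape 1 (remaining 9 GB)
54 GB → tape 2 (remaining 26 GB)
53 GB → tape 3 (remaining 33 GB)
49 GB → tape 4 (remaining 37 GB)
44 GB → tape 5 (remaining 156 GB)
43 GB → tape 5 (remaining 113 GB)
41 GB → tape 5 (remaining 72 GB)
39 GB → tape 5 (remaining 33 GB)
21 GB → tape 2 (remaining 5 GB)
5 tapes × 200 GB = 1000 GB; used 883 GB; unused 117 GB.

117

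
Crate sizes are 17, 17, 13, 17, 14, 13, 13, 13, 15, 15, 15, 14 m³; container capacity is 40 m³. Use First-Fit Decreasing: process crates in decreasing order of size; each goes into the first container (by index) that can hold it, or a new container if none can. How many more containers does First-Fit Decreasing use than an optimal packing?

First-Fit Decreasing: [17,17] [17,15] [15,15] [14,14] [13,13,13] [13] → 6 containers.
Total size 176 m³; any packing needs at least ⌈176/40⌉ = 5 containers.
An optimal packing achieves that bound: [17,17] [17,15] [15,15] [14,13,13] [14,13,13] → 5 containers.
Excess: 6 − 5 = 1.

1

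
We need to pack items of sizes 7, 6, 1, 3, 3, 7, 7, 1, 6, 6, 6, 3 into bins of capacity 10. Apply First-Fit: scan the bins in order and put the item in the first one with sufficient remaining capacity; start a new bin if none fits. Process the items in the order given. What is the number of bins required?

7 bins

bin 1: place 7, 3 left
bin 2: place 6, 4 left
bin 1: place 1, 2 left
bin 2: place 3, 1 left
bin 3: place 3, 7 left
bin 3: place 7, 0 left
bin 4: place 7, 3 left
bin 1: place 1, 1 left
bin 5: place 6, 4 left
bin 6: place 6, 4 left
bin 7: place 6, 4 left
bin 4: place 3, 0 left
Final bins: [7,1,1] [6,3] [3,7] [7,3] [6] [6] [6].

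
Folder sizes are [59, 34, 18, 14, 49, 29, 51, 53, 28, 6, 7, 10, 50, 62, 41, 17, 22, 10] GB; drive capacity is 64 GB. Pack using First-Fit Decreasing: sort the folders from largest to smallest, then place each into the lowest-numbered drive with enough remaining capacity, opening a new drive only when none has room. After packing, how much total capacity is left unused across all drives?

Sorted descending: 62, 59, 53, 51, 50, 49, 41, 34, 29, 28, 22, 18, 17, 14, 10, 10, 7, 6.
Put 62 GB in drive 1; 2 GB remain.
Put 59 GB in drive 2; 5 GB remain.
Put 53 GB in drive 3; 11 GB remain.
Put 51 GB in drive 4; 13 GB remain.
Put 50 GB in drive 5; 14 GB remain.
Put 49 GB in drive 6; 15 GB remain.
Put 41 GB in drive 7; 23 GB remain.
Put 34 GB in drive 8; 30 GB remain.
Put 29 GB in drive 8; 1 GB remain.
Put 28 GB in drive 9; 36 GB remain.
Put 22 GB in drive 7; 1 GB remain.
Put 18 GB in drive 9; 18 GB remain.
Put 17 GB in drive 9; 1 GB remain.
Put 14 GB in drive 5; 0 GB remain.
Put 10 GB in drive 3; 1 GB remain.
Put 10 GB in drive 4; 3 GB remain.
Put 7 GB in drive 6; 8 GB remain.
Put 6 GB in drive 6; 2 GB remain.
9 drives × 64 GB = 576 GB; used 560 GB; unused 16 GB.

16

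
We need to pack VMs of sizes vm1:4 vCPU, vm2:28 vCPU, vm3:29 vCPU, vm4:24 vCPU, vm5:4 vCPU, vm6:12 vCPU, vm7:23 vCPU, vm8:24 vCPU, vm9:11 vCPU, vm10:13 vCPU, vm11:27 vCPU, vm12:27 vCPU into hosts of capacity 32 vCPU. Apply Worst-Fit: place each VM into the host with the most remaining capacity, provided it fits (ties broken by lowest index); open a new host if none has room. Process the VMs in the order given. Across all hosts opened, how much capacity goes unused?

62

host 1: place vm1 (4 vCPU), 28 vCPU left
host 1: place vm2 (28 vCPU), 0 vCPU left
host 2: place vm3 (29 vCPU), 3 vCPU left
host 3: place vm4 (24 vCPU), 8 vCPU left
host 3: place vm5 (4 vCPU), 4 vCPU left
host 4: place vm6 (12 vCPU), 20 vCPU left
host 5: place vm7 (23 vCPU), 9 vCPU left
host 6: place vm8 (24 vCPU), 8 vCPU left
host 4: place vm9 (11 vCPU), 9 vCPU left
host 7: place vm10 (13 vCPU), 19 vCPU left
host 8: place vm11 (27 vCPU), 5 vCPU left
host 9: place vm12 (27 vCPU), 5 vCPU left
9 hosts × 32 vCPU = 288 vCPU; used 226 vCPU; unused 62 vCPU.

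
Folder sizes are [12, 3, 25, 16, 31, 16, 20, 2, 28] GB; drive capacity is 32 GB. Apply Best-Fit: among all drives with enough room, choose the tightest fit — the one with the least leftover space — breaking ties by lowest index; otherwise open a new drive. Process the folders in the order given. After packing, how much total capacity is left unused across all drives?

39

12 GB → drive 1 (remaining 20 GB)
3 GB → drive 1 (remaining 17 GB)
25 GB → drive 2 (remaining 7 GB)
16 GB → drive 1 (remaining 1 GB)
31 GB → drive 3 (remaining 1 GB)
16 GB → drive 4 (remaining 16 GB)
20 GB → drive 5 (remaining 12 GB)
2 GB → drive 2 (remaining 5 GB)
28 GB → drive 6 (remaining 4 GB)
6 drives × 32 GB = 192 GB; used 153 GB; unused 39 GB.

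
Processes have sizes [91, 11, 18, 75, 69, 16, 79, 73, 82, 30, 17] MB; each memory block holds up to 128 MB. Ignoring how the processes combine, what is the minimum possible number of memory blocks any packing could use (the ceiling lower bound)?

5

Total size = 91 + 11 + 18 + 75 + 69 + 16 + 79 + 73 + 82 + 30 + 17 = 561 MB.
⌈561 / 128⌉ = 5.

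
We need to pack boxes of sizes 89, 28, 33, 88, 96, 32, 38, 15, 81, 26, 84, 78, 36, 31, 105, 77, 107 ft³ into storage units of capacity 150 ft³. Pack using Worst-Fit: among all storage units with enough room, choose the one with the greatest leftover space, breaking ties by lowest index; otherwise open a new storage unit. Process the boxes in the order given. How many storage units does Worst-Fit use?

Put 89 ft³ in storage unit 1; 61 ft³ remain.
Put 28 ft³ in storage unit 1; 33 ft³ remain.
Put 33 ft³ in storage unit 1; 0 ft³ remain.
Put 88 ft³ in storage unit 2; 62 ft³ remain.
Put 96 ft³ in storage unit 3; 54 ft³ remain.
Put 32 ft³ in storage unit 2; 30 ft³ remain.
Put 38 ft³ in storage unit 3; 16 ft³ remain.
Put 15 ft³ in storage unit 2; 15 ft³ remain.
Put 81 ft³ in storage unit 4; 69 ft³ remain.
Put 26 ft³ in storage unit 4; 43 ft³ remain.
Put 84 ft³ in storage unit 5; 66 ft³ remain.
Put 78 ft³ in storage unit 6; 72 ft³ remain.
Put 36 ft³ in storage unit 6; 36 ft³ remain.
Put 31 ft³ in storage unit 5; 35 ft³ remain.
Put 105 ft³ in storage unit 7; 45 ft³ remain.
Put 77 ft³ in storage unit 8; 73 ft³ remain.
Put 107 ft³ in storage unit 9; 43 ft³ remain.
Final storage units: [89,28,33] [88,32,15] [96,38] [81,26] [84,31] [78,36] [105] [77] [107].

9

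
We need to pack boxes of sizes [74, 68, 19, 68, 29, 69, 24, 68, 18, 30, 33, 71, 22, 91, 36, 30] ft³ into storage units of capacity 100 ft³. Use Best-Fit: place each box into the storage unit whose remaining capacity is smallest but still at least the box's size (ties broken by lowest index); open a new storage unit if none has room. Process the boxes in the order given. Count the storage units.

8

storage unit 1: place 74 ft³, 26 ft³ left
storage unit 2: place 68 ft³, 32 ft³ left
storage unit 1: place 19 ft³, 7 ft³ left
storage unit 3: place 68 ft³, 32 ft³ left
storage unit 2: place 29 ft³, 3 ft³ left
storage unit 4: place 69 ft³, 31 ft³ left
storage unit 4: place 24 ft³, 7 ft³ left
storage unit 5: place 68 ft³, 32 ft³ left
storage unit 3: place 18 ft³, 14 ft³ left
storage unit 5: place 30 ft³, 2 ft³ left
storage unit 6: place 33 ft³, 67 ft³ left
storage unit 7: place 71 ft³, 29 ft³ left
storage unit 7: place 22 ft³, 7 ft³ left
storage unit 8: place 91 ft³, 9 ft³ left
storage unit 6: place 36 ft³, 31 ft³ left
storage unit 6: place 30 ft³, 1 ft³ left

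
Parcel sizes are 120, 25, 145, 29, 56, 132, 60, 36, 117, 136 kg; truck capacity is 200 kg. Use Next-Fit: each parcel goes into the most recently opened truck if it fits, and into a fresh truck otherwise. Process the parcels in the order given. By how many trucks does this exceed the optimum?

1

Next-Fit: [120,25] [145,29] [56,132] [60,36] [117] [136] → 6 trucks.
Total size 856 kg; any packing needs at least ⌈856/200⌉ = 5 trucks.
An optimal packing achieves that bound: [145,36] [136,60] [132,56] [120,29,25] [117] → 5 trucks.
Excess: 6 − 5 = 1.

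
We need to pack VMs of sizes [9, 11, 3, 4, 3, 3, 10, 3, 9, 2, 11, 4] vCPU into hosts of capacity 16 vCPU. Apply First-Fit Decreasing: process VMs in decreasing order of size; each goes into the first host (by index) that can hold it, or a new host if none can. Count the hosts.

5

Sorted descending: 11, 11, 10, 9, 9, 4, 4, 3, 3, 3, 3, 2.
Put 11 vCPU in host 1; 5 vCPU remain.
Put 11 vCPU in host 2; 5 vCPU remain.
Put 10 vCPU in host 3; 6 vCPU remain.
Put 9 vCPU in host 4; 7 vCPU remain.
Put 9 vCPU in host 5; 7 vCPU remain.
Put 4 vCPU in host 1; 1 vCPU remain.
Put 4 vCPU in host 2; 1 vCPU remain.
Put 3 vCPU in host 3; 3 vCPU remain.
Put 3 vCPU in host 3; 0 vCPU remain.
Put 3 vCPU in host 4; 4 vCPU remain.
Put 3 vCPU in host 4; 1 vCPU remain.
Put 2 vCPU in host 5; 5 vCPU remain.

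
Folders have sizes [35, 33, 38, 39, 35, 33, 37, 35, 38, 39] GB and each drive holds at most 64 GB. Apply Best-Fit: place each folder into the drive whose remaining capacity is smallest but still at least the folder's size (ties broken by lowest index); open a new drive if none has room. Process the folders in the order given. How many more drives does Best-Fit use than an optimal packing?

0

Best-Fit: [35] [33] [38] [39] [35] [33] [37] [35] [38] [39] → 10 drives.
10 folders exceed 32 GB (half the capacity), and no two of those can share a drive, so at least 10 drives are needed.
So 10 is already optimal.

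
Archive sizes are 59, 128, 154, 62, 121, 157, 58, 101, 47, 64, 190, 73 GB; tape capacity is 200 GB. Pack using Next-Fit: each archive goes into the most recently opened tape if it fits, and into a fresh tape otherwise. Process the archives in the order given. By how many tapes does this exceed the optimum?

Next-Fit: [59,128] [154] [62,121] [157] [58,101] [47,64] [190] [73] → 8 tapes.
Total size 1214 GB; any packing needs at least ⌈1214/200⌉ = 7 tapes.
An optimal packing achieves that bound: [190] [157] [154] [128,64] [121,73] [101,62] [59,58,47] → 7 tapes.
Excess: 8 − 7 = 1.

1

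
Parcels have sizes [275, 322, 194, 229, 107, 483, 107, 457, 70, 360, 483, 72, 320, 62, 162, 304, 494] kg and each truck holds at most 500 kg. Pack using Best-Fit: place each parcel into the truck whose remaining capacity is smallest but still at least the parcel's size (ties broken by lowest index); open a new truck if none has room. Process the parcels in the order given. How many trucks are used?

Put 275 kg in truck 1; 225 kg remain.
Put 322 kg in truck 2; 178 kg remain.
Put 194 kg in truck 1; 31 kg remain.
Put 229 kg in truck 3; 271 kg remain.
Put 107 kg in truck 2; 71 kg remain.
Put 483 kg in truck 4; 17 kg remain.
Put 107 kg in truck 3; 164 kg remain.
Put 457 kg in truck 5; 43 kg remain.
Put 70 kg in truck 2; 1 kg remain.
Put 360 kg in truck 6; 140 kg remain.
Put 483 kg in truck 7; 17 kg remain.
Put 72 kg in truck 6; 68 kg remain.
Put 320 kg in truck 8; 180 kg remain.
Put 62 kg in truck 6; 6 kg remain.
Put 162 kg in truck 3; 2 kg remain.
Put 304 kg in truck 9; 196 kg remain.
Put 494 kg in truck 10; 6 kg remain.

10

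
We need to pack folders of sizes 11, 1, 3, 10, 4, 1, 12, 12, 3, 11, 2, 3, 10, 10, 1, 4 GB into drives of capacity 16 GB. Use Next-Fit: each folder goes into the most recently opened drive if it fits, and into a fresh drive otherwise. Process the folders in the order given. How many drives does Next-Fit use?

drive 1: place 11 GB, 5 GB left
drive 1: place 1 GB, 4 GB left
drive 1: place 3 GB, 1 GB left
drive 2: place 10 GB, 6 GB left
drive 2: place 4 GB, 2 GB left
drive 2: place 1 GB, 1 GB left
drive 3: place 12 GB, 4 GB left
drive 4: place 12 GB, 4 GB left
drive 4: place 3 GB, 1 GB left
drive 5: place 11 GB, 5 GB left
drive 5: place 2 GB, 3 GB left
drive 5: place 3 GB, 0 GB left
drive 6: place 10 GB, 6 GB left
drive 7: place 10 GB, 6 GB left
drive 7: place 1 GB, 5 GB left
drive 7: place 4 GB, 1 GB left
Final drives: [11,1,3] [10,4,1] [12] [12,3] [11,2,3] [10] [10,1,4].

7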